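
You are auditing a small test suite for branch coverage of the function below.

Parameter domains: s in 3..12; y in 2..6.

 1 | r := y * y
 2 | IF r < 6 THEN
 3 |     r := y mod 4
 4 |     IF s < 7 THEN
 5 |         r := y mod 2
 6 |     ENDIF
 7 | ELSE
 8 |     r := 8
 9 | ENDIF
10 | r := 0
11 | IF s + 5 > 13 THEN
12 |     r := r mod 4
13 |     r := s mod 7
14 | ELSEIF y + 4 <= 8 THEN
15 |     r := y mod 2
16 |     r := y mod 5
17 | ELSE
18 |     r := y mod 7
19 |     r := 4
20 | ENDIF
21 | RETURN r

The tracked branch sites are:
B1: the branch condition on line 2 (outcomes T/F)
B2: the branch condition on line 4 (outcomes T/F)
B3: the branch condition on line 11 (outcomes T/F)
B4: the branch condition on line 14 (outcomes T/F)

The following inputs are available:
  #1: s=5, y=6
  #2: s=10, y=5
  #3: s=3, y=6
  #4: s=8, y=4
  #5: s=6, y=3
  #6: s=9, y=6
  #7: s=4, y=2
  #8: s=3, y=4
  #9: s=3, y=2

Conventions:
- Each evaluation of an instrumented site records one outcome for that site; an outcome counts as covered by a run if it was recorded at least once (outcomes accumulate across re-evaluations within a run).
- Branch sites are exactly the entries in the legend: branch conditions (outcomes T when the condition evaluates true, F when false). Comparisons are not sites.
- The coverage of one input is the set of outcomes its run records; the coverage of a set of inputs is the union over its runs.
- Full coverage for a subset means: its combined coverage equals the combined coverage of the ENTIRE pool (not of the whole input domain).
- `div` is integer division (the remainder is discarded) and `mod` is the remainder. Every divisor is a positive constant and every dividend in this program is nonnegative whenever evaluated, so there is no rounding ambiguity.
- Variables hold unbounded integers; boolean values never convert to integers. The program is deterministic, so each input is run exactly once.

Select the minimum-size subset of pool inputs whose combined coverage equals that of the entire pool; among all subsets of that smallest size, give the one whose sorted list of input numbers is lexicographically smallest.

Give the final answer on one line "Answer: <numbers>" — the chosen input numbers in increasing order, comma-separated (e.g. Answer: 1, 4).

test 1 (s=5, y=6) fires B1->F, B3->F, B4->F; hits B1=F, B3=F, B4=F
test 2 (s=10, y=5) fires B1->F, B3->T; hits B1=F, B3=T
test 3 (s=3, y=6) fires B1->F, B3->F, B4->F; hits B1=F, B3=F, B4=F
test 4 (s=8, y=4) fires B1->F, B3->F, B4->T; hits B1=F, B3=F, B4=T
test 5 (s=6, y=3) fires B1->F, B3->F, B4->T; hits B1=F, B3=F, B4=T
test 6 (s=9, y=6) fires B1->F, B3->T; hits B1=F, B3=T
test 7 (s=4, y=2) fires B1->T, B2->T, B3->F, B4->T; hits B1=T, B2=T, B3=F, B4=T
test 8 (s=3, y=4) fires B1->F, B3->F, B4->T; hits B1=F, B3=F, B4=T
test 9 (s=3, y=2) fires B1->T, B2->T, B3->F, B4->T; hits B1=T, B2=T, B3=F, B4=T
union over all inputs: B1=T, B1=F, B2=T, B3=T, B3=F, B4=T, B4=F (7 outcomes)
no size-1 subset reaches all 7 outcomes (best union: 4/7)
no size-2 subset reaches all 7 outcomes (best union: 6/7)
at size 3, {1, 2, 7} reaches all 7 outcomes; every lexicographically earlier size-3 subset fails

Answer: 1, 2, 7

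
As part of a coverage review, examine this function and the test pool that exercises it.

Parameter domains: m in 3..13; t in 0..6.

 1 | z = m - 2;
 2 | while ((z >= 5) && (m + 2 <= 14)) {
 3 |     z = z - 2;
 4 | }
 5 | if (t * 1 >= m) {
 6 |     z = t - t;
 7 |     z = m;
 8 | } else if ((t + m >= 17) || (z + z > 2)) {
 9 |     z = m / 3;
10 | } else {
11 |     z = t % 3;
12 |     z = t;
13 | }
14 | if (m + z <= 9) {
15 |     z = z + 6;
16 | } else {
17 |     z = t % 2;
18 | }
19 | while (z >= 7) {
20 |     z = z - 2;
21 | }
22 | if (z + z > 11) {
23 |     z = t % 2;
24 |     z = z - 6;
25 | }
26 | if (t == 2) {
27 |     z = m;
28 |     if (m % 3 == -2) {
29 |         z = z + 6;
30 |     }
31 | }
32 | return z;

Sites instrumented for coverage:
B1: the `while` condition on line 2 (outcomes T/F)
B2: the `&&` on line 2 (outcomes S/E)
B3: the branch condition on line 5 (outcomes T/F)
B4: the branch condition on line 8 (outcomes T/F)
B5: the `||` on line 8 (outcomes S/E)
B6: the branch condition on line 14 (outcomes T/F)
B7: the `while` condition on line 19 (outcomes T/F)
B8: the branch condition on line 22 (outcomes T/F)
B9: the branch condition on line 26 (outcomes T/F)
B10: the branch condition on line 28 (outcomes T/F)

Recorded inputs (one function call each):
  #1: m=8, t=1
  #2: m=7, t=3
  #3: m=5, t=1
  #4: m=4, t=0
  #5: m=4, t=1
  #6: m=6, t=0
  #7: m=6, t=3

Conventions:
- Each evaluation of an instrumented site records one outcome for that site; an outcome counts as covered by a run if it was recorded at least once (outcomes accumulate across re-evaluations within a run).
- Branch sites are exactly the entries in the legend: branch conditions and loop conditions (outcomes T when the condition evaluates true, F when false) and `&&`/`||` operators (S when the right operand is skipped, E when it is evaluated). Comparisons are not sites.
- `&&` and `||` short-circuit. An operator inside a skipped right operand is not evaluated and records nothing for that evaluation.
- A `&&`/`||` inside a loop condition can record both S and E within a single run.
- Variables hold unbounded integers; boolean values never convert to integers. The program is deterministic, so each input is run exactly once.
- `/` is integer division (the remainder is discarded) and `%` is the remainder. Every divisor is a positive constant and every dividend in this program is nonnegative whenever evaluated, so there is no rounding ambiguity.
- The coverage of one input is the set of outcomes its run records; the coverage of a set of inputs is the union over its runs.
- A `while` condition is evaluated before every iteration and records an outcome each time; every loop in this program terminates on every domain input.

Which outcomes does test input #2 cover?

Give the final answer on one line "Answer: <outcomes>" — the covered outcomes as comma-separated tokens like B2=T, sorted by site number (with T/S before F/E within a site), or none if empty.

Event log for input #2 (m=7, t=3):
  B2->E, B1->T, B2->S, B1->F, B3->F, B5->E, B4->T, B6->T, B7->T, B7->F
  B8->T, B9->F
collecting distinct outcomes: B1=T, B1=F, B2=S, B2=E, B3=F, B4=T, B5=E, B6=T, B7=T, B7=F, B8=T, B9=F

Answer: B1=T, B1=F, B2=S, B2=E, B3=F, B4=T, B5=E, B6=T, B7=T, B7=F, B8=T, B9=F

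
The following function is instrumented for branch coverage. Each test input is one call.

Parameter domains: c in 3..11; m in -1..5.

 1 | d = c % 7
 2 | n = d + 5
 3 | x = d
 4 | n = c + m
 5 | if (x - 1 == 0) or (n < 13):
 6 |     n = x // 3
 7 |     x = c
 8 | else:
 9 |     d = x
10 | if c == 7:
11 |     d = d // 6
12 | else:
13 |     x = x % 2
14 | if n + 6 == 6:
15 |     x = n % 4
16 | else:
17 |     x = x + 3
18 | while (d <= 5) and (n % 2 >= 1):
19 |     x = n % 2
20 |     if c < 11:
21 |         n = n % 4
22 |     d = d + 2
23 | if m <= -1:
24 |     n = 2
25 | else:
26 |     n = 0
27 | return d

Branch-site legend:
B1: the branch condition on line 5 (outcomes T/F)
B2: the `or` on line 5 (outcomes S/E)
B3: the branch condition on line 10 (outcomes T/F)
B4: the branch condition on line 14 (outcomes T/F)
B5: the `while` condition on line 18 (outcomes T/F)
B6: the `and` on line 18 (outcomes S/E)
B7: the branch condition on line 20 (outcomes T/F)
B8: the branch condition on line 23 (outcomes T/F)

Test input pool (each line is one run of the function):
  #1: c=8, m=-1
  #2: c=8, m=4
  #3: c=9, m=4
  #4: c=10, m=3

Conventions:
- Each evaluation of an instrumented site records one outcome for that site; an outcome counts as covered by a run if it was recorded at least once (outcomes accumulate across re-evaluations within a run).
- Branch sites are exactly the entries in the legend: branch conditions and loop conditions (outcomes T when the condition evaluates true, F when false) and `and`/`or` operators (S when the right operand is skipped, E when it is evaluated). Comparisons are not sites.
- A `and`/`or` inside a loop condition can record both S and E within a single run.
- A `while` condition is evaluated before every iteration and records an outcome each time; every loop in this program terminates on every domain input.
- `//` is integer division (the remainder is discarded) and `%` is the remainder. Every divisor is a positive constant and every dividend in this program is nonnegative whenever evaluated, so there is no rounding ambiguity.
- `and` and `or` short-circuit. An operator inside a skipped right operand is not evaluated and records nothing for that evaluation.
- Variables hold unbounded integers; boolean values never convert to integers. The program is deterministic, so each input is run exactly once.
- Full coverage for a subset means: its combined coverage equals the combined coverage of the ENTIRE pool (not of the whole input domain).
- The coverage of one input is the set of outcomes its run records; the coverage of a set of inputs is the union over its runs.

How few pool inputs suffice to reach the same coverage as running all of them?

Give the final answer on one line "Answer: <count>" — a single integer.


input #1 (c=8, m=-1): covers B1=T, B2=S, B3=F, B4=T, B5=F, B6=E, B8=T
input #2 (c=8, m=4): covers B1=T, B2=S, B3=F, B4=T, B5=F, B6=E, B8=F
input #3 (c=9, m=4): covers B1=F, B2=E, B3=F, B4=F, B5=T, B5=F, B6=S, B6=E, B7=T, B8=F
input #4 (c=10, m=3): covers B1=F, B2=E, B3=F, B4=F, B5=T, B5=F, B6=S, B6=E, B7=T, B8=F
union over all inputs: B1=T, B1=F, B2=S, B2=E, B3=F, B4=T, B4=F, B5=T, B5=F, B6=S, B6=E, B7=T, B8=T, B8=F (14 outcomes)
checked all size-1 subsets: none covers 14 outcomes (max 10/14)
at size 2, {1, 3} reaches all 14 outcomes; every lexicographically earlier size-2 subset fails
Answer: 2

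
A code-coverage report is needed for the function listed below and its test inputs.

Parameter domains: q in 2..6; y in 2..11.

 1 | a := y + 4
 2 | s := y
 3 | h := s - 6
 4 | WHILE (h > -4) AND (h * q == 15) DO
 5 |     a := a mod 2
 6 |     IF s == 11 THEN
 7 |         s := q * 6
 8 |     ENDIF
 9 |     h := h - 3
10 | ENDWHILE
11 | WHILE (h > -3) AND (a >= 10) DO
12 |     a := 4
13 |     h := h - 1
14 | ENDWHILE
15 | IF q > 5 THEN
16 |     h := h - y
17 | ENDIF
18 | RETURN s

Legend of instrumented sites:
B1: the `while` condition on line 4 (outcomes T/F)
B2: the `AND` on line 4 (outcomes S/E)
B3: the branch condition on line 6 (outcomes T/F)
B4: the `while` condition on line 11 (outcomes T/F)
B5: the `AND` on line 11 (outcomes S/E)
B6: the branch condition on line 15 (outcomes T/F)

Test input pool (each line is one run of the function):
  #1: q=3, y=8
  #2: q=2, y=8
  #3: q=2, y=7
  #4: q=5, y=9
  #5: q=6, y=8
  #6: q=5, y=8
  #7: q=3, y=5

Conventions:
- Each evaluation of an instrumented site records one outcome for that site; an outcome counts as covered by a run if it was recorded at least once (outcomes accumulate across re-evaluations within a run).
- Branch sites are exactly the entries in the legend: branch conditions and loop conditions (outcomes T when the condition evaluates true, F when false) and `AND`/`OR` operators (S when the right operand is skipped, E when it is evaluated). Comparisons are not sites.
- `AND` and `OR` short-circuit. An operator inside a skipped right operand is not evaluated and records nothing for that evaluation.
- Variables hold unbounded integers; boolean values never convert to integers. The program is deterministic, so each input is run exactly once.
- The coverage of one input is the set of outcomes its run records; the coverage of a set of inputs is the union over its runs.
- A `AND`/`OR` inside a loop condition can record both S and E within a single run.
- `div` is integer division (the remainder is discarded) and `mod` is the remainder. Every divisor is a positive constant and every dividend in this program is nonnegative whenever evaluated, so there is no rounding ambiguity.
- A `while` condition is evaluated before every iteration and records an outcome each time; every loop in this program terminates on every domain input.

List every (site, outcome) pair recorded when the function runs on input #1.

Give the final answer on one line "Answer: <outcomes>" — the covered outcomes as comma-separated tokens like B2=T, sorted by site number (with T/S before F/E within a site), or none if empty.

Event log for input #1 (q=3, y=8):
  B2->E, B1->F, B5->E, B4->T, B5->E, B4->F, B6->F
deduplicating events, the covered set is: B1=F, B2=E, B4=T, B4=F, B5=E, B6=F

Answer: B1=F, B2=E, B4=T, B4=F, B5=E, B6=F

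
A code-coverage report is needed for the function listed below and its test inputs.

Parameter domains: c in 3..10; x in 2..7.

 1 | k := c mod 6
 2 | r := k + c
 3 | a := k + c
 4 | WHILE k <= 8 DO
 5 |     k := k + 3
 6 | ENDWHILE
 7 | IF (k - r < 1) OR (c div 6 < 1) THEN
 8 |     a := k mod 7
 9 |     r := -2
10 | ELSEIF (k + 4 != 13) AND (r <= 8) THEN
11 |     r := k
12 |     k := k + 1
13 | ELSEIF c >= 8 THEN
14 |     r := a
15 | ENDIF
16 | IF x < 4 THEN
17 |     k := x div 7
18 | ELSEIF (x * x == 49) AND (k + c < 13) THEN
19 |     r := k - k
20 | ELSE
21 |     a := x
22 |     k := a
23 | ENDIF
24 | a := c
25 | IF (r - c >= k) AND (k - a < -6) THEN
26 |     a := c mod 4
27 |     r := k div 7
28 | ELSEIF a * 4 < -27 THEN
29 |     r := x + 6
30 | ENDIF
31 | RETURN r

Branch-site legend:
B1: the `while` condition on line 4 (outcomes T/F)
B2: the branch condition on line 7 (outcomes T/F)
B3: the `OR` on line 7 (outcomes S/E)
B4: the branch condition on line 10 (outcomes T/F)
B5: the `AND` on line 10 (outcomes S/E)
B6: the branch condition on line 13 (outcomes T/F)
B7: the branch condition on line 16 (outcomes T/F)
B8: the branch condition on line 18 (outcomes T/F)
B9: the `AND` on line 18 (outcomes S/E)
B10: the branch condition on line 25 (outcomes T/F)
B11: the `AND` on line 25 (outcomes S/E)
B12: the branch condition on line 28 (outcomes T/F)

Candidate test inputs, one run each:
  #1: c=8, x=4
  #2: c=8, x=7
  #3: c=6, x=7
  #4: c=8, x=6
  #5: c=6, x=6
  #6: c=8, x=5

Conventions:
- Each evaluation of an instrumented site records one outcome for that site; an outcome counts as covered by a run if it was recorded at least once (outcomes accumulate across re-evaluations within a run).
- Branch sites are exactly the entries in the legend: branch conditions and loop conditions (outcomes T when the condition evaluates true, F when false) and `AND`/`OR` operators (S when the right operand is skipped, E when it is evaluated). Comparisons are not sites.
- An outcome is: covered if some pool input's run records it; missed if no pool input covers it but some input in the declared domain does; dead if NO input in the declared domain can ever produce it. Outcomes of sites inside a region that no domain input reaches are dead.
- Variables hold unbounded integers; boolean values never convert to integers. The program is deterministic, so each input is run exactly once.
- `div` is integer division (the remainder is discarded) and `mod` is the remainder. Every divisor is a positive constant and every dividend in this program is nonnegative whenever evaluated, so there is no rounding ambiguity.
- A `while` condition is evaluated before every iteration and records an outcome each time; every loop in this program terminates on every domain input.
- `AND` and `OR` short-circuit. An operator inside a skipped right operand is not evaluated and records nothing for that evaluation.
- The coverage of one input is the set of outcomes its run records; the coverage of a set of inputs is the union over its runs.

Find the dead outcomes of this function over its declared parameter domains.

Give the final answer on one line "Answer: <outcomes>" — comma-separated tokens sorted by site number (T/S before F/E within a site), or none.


running all 48 domain inputs and tallying outcomes:
  B12=T: never recorded by any domain input -> dead
  reachable outcomes have witnesses, e.g. B1=T (e.g. c=3, x=2), B1=F (e.g. c=3, x=2), B2=T (e.g. c=3, x=2), B2=F (e.g. c=6, x=2)
Answer: B12=T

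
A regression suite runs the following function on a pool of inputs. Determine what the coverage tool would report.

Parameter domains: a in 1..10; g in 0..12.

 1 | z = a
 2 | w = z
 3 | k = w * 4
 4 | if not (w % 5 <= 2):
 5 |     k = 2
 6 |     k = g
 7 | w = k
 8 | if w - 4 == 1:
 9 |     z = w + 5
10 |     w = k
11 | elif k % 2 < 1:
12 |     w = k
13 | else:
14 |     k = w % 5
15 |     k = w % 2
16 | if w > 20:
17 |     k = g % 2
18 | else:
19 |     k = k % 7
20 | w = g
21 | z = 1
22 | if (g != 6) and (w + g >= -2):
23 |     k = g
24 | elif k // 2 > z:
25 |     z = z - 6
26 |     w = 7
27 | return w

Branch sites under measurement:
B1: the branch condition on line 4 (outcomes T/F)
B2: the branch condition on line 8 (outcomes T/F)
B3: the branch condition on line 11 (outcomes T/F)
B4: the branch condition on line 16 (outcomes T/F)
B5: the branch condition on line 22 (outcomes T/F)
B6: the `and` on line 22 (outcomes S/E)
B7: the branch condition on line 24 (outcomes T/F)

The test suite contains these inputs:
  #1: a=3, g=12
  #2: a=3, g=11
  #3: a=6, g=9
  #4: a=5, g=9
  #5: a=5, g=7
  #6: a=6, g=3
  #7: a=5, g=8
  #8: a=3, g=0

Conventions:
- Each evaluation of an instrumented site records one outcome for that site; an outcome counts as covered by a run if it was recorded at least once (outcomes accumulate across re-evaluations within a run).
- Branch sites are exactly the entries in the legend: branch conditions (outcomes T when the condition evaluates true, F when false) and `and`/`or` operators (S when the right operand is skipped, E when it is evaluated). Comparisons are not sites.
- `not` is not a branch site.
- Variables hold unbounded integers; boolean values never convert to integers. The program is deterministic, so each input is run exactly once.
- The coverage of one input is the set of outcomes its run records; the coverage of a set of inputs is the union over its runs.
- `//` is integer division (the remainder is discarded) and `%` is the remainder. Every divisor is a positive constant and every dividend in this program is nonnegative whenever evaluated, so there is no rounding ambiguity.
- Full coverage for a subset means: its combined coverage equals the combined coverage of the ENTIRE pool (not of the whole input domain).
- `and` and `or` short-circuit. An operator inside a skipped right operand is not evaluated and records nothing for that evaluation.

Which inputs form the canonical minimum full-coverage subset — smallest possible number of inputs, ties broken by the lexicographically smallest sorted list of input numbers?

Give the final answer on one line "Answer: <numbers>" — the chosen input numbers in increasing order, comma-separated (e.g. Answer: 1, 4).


input #1 (a=3, g=12): covers B1=T, B2=F, B3=T, B4=F, B5=T, B6=E
input #2 (a=3, g=11): covers B1=T, B2=F, B3=F, B4=F, B5=T, B6=E
input #3 (a=6, g=9): covers B1=F, B2=F, B3=T, B4=T, B5=T, B6=E
input #4 (a=5, g=9): covers B1=F, B2=F, B3=T, B4=F, B5=T, B6=E
input #5 (a=5, g=7): covers B1=F, B2=F, B3=T, B4=F, B5=T, B6=E
input #6 (a=6, g=3): covers B1=F, B2=F, B3=T, B4=T, B5=T, B6=E
input #7 (a=5, g=8): covers B1=F, B2=F, B3=T, B4=F, B5=T, B6=E
input #8 (a=3, g=0): covers B1=T, B2=F, B3=T, B4=F, B5=T, B6=E
the full pool covers 9 outcomes: B1=T, B1=F, B2=F, B3=T, B3=F, B4=T, B4=F, B5=T, B6=E
every size-1 subset falls short of the 9 outcomes (best: 6/9)
the canonical winner is {2, 3}: size 2, full 9-outcome coverage, earliest index list among size-2 covers
Answer: 2, 3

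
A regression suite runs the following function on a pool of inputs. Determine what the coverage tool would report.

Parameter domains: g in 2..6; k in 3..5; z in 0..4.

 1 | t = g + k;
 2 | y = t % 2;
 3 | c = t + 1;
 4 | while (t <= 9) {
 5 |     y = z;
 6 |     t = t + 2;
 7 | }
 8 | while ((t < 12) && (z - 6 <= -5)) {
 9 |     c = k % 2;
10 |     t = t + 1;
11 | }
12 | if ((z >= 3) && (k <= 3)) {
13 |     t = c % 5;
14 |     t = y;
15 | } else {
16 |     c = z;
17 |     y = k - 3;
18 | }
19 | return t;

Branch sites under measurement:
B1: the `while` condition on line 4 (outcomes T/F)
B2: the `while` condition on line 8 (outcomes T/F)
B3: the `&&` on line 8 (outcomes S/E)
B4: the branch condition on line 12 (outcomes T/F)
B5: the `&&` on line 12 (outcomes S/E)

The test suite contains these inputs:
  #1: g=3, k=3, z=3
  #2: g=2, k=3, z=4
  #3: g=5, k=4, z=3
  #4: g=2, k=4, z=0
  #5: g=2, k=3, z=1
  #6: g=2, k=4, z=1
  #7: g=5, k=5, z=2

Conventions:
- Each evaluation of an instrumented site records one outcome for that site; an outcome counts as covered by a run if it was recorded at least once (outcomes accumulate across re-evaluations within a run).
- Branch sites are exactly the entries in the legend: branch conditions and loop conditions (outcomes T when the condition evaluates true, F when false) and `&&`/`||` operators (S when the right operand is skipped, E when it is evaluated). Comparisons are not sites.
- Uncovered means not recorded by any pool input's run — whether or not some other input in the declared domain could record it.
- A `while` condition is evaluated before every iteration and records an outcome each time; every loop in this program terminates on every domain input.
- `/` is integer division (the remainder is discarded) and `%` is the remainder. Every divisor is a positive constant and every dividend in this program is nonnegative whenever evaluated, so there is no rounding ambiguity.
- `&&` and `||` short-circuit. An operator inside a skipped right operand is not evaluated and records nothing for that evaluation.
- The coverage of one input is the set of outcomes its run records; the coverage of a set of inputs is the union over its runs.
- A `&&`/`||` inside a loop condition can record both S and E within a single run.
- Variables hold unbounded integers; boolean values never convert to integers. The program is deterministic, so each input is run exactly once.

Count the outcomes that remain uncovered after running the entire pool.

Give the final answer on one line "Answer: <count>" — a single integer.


input #1, g=3, k=3, z=3: events B1->T, B1->T, B1->F, B3->E, B2->F, B5->E, B4->T; outcomes B1=T, B1=F, B2=F, B3=E, B4=T, B5=E
input #2, g=2, k=3, z=4: events B1->T, B1->T, B1->T, B1->F, B3->E, B2->F, B5->E, B4->T; outcomes B1=T, B1=F, B2=F, B3=E, B4=T, B5=E
input #3, g=5, k=4, z=3: events B1->T, B1->F, B3->E, B2->F, B5->E, B4->F; outcomes B1=T, B1=F, B2=F, B3=E, B4=F, B5=E
input #4, g=2, k=4, z=0: events B1->T, B1->T, B1->F, B3->E, B2->T, B3->E, B2->T, B3->S, B2->F, B5->S, B4->F; outcomes B1=T, B1=F, B2=T, B2=F, B3=S, B3=E, B4=F, B5=S
input #5, g=2, k=3, z=1: events B1->T, B1->T, B1->T, B1->F, B3->E, B2->T, B3->S, B2->F, B5->S, B4->F; outcomes B1=T, B1=F, B2=T, B2=F, B3=S, B3=E, B4=F, B5=S
input #6, g=2, k=4, z=1: events B1->T, B1->T, B1->F, B3->E, B2->T, B3->E, B2->T, B3->S, B2->F, B5->S, B4->F; outcomes B1=T, B1=F, B2=T, B2=F, B3=S, B3=E, B4=F, B5=S
input #7, g=5, k=5, z=2: events B1->F, B3->E, B2->F, B5->S, B4->F; outcomes B1=F, B2=F, B3=E, B4=F, B5=S
union over the pool: B1=T, B1=F, B2=T, B2=F, B3=S, B3=E, B4=T, B4=F, B5=S, B5=E
uncovered (0 of 10): none
Answer: 0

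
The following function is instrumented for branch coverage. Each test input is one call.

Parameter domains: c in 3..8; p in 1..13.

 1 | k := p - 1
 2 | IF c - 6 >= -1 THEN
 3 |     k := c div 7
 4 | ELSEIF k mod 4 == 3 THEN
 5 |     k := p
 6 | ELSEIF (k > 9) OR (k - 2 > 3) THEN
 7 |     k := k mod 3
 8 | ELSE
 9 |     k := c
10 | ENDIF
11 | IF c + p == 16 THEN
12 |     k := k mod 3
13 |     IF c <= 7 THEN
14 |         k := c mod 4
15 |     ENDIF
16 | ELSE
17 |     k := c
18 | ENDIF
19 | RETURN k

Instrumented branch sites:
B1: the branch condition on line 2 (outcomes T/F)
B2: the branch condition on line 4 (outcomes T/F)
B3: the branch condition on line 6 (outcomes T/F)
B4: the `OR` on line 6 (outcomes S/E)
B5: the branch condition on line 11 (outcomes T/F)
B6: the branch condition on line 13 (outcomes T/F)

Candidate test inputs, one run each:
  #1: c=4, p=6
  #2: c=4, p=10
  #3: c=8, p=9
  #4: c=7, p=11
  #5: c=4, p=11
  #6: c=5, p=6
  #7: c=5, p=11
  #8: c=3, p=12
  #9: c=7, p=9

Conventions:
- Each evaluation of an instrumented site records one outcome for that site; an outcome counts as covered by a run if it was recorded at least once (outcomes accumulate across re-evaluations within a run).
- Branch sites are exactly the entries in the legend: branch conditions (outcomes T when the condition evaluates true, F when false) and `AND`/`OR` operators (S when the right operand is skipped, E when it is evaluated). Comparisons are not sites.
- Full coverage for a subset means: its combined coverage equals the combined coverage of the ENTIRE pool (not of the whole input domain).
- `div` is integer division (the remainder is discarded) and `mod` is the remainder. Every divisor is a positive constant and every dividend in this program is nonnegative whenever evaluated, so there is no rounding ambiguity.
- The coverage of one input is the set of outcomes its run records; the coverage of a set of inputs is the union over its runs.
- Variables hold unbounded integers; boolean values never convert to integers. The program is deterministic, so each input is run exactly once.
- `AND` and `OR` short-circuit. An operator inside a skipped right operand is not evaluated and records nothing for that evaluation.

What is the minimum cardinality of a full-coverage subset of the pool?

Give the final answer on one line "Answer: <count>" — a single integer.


test 1 (c=4, p=6) hits B1=F, B2=F, B3=F, B4=E, B5=F
test 2 (c=4, p=10) hits B1=F, B2=F, B3=T, B4=E, B5=F
test 3 (c=8, p=9) hits B1=T, B5=F
test 4 (c=7, p=11) hits B1=T, B5=F
test 5 (c=4, p=11) hits B1=F, B2=F, B3=T, B4=S, B5=F
test 6 (c=5, p=6) hits B1=T, B5=F
test 7 (c=5, p=11) hits B1=T, B5=T, B6=T
test 8 (c=3, p=12) hits B1=F, B2=T, B5=F
test 9 (c=7, p=9) hits B1=T, B5=T, B6=T
pool-wide coverage (11 outcomes): B1=T, B1=F, B2=T, B2=F, B3=T, B3=F, B4=S, B4=E, B5=T, B5=F, B6=T
no size-1 subset reaches all 11 outcomes (best union: 5/11)
no size-2 subset reaches all 11 outcomes (best union: 8/11)
no size-3 subset reaches all 11 outcomes (best union: 10/11)
size 4: inputs {1, 5, 7, 8} cover all 11 outcomes, and no lexicographically smaller subset of this size does
Answer: 4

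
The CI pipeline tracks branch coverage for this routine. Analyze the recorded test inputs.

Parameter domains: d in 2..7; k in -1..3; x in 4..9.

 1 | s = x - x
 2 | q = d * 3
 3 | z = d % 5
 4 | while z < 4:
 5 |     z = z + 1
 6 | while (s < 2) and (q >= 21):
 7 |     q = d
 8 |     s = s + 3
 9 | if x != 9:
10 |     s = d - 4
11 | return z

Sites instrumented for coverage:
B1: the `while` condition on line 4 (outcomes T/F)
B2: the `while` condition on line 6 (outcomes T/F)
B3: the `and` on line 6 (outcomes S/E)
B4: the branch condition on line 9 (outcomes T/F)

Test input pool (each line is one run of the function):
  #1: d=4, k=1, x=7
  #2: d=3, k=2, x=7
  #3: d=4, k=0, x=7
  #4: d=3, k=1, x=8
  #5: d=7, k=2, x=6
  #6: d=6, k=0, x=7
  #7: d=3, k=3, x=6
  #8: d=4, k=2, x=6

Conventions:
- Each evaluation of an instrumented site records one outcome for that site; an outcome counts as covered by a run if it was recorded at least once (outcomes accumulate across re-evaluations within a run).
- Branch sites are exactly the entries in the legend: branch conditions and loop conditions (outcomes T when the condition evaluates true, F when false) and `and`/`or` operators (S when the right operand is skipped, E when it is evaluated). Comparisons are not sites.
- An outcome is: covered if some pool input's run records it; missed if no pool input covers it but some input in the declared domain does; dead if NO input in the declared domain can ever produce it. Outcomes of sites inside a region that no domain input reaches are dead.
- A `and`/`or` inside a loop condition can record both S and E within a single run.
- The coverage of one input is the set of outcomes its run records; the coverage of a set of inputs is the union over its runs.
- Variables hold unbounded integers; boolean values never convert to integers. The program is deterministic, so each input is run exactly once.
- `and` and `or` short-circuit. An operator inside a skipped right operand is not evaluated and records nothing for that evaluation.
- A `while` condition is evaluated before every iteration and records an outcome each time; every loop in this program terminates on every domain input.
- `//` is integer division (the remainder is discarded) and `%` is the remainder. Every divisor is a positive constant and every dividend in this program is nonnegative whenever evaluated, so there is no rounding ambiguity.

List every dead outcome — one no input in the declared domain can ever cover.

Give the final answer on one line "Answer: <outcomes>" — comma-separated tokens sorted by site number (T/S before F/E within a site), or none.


exhaustive pass over the 180-input domain:
  reachable outcomes have witnesses, e.g. B1=T (e.g. d=2, k=-1, x=4), B1=F (e.g. d=2, k=-1, x=4), B2=T (e.g. d=7, k=-1, x=4), B2=F (e.g. d=2, k=-1, x=4)
Answer: none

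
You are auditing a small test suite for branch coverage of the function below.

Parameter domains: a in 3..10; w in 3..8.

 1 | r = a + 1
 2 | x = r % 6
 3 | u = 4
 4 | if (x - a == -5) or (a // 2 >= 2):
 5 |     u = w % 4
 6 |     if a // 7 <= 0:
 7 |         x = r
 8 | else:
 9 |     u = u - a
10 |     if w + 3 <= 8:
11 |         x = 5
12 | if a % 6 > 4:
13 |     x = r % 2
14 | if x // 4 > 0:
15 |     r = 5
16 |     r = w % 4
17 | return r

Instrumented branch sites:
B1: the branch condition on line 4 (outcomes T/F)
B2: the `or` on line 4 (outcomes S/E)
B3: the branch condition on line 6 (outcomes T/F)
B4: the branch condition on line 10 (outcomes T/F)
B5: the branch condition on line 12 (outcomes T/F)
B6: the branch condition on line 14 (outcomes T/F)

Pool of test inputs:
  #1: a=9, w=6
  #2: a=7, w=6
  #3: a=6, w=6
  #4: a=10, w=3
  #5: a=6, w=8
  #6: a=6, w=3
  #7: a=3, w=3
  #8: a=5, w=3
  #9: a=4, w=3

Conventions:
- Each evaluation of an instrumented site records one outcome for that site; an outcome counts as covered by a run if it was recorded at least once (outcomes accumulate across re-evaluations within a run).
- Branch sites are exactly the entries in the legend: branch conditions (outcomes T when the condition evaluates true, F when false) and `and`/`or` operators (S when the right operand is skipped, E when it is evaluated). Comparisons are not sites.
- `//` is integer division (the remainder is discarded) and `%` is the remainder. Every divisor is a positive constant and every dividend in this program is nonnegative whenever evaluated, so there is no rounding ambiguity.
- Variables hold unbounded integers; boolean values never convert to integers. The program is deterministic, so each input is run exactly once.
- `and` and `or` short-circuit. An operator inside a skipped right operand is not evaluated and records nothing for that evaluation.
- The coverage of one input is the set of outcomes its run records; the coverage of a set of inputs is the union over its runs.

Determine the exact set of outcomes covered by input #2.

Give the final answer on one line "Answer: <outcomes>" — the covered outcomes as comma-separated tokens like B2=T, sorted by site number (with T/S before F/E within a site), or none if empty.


Running input #2 (a=7, w=6), event by event:
  B2->S, B1->T, B3->F, B5->F, B6->F
deduplicating events, the covered set is: B1=T, B2=S, B3=F, B5=F, B6=F
Answer: B1=T, B2=S, B3=F, B5=F, B6=F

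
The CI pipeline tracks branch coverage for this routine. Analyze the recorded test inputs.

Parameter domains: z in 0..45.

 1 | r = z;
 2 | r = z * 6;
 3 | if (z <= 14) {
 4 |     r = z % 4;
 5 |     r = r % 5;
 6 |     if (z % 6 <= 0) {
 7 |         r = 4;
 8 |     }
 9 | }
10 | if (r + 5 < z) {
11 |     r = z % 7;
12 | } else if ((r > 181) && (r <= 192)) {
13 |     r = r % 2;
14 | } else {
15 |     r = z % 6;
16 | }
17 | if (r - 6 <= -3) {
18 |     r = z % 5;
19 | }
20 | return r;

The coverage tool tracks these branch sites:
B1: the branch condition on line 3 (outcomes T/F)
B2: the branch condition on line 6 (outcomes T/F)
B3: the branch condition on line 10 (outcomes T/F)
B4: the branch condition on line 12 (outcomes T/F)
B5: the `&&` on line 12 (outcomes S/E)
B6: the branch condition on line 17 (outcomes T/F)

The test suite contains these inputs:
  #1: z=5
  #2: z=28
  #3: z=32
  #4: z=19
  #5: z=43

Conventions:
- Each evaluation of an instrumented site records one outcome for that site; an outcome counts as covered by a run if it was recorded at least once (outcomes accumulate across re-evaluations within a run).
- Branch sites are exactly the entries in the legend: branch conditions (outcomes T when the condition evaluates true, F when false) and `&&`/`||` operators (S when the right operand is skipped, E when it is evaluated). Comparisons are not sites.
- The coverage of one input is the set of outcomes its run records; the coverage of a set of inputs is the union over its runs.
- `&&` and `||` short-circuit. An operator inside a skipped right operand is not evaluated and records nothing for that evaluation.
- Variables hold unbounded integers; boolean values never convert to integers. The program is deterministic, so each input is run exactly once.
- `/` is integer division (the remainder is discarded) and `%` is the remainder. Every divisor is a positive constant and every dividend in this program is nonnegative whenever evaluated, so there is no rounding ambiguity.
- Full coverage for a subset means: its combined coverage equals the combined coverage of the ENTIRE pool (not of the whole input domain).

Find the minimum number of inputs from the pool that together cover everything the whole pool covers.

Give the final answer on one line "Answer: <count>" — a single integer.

#1 (z=5) -> covered: B1=T, B2=F, B3=F, B4=F, B5=S, B6=F
#2 (z=28) -> covered: B1=F, B3=F, B4=F, B5=S, B6=F
#3 (z=32) -> covered: B1=F, B3=F, B4=T, B5=E, B6=T
#4 (z=19) -> covered: B1=F, B3=F, B4=F, B5=S, B6=T
#5 (z=43) -> covered: B1=F, B3=F, B4=F, B5=E, B6=T
pool-wide coverage (10 outcomes): B1=T, B1=F, B2=F, B3=F, B4=T, B4=F, B5=S, B5=E, B6=T, B6=F
checked all size-1 subsets: none covers 10 outcomes (max 6/10)
at size 2, {1, 3} reaches all 10 outcomes; every lexicographically earlier size-2 subset fails

Answer: 2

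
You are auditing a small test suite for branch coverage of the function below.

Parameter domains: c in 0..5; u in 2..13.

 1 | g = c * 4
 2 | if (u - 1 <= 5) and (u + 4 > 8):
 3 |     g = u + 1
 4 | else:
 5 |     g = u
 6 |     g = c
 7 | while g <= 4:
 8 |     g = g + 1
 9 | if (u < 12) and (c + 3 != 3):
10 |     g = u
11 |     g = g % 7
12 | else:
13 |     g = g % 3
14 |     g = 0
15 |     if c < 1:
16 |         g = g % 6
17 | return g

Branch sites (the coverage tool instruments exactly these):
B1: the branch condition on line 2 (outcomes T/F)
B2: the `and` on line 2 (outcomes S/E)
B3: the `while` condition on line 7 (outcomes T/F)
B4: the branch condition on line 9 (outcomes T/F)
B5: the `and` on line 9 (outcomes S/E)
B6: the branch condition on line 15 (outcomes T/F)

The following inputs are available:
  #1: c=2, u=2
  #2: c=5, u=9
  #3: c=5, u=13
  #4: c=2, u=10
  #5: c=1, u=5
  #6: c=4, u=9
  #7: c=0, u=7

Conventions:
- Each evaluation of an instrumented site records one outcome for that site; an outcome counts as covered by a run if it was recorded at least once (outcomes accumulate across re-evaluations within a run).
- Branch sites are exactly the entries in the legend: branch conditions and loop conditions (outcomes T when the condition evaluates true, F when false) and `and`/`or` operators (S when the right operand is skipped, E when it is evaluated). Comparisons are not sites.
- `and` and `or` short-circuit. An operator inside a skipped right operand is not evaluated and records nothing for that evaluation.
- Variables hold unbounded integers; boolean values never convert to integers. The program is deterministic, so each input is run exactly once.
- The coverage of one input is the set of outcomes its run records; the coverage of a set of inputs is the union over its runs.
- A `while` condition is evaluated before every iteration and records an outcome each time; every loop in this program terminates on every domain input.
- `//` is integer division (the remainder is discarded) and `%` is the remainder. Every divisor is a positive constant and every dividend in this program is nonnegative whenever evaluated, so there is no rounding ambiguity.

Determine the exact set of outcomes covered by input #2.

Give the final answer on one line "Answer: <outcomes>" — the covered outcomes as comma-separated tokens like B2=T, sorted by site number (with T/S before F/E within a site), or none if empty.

Running input #2 (c=5, u=9), event by event:
  B2->S, B1->F, B3->F, B5->E, B4->T
collecting distinct outcomes: B1=F, B2=S, B3=F, B4=T, B5=E

Answer: B1=F, B2=S, B3=F, B4=T, B5=E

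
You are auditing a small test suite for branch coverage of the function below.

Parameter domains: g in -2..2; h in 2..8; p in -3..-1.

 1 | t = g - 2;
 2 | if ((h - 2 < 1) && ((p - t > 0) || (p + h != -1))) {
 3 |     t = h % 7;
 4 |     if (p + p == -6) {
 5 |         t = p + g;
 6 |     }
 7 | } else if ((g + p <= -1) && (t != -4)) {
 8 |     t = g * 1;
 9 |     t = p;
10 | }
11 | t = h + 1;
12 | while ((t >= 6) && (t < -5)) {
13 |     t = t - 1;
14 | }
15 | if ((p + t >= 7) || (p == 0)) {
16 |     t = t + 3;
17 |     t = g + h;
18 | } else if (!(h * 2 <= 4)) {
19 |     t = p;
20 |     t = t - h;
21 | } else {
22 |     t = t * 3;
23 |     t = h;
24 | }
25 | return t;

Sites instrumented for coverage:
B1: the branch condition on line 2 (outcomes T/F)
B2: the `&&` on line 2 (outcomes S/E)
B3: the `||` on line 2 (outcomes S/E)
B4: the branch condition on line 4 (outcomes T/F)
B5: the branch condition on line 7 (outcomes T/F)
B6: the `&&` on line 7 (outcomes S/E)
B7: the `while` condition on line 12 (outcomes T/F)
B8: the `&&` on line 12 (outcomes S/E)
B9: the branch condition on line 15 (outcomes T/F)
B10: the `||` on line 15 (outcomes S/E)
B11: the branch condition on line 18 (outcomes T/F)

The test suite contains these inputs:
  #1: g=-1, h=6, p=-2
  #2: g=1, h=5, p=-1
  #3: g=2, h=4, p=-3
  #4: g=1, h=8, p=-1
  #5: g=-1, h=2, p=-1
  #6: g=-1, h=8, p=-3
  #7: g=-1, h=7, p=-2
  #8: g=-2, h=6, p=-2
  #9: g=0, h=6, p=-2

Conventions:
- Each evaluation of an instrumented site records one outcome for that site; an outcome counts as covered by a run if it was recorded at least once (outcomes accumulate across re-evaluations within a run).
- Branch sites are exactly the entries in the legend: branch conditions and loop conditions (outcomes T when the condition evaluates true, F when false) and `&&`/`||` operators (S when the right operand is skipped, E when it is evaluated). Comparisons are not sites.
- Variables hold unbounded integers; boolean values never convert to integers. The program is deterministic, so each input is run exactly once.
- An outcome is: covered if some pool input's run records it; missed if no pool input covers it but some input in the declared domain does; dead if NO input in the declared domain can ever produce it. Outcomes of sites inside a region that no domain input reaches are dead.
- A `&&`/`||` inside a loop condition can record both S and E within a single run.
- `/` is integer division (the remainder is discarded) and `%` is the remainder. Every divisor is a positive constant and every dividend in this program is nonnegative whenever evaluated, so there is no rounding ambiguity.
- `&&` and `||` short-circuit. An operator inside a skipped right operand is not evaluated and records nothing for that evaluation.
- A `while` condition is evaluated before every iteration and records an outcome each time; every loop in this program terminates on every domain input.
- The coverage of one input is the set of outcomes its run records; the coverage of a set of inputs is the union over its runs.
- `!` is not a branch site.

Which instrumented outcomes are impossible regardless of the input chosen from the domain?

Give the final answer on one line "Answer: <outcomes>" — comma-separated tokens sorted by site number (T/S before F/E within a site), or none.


checking every outcome against all 105 domain inputs:
  B7=T: no domain input ever produces it -> dead
  reachable outcomes have witnesses, e.g. B1=T (e.g. g=-2, h=2, p=-3), B1=F (e.g. g=-2, h=3, p=-3), B2=S (e.g. g=-2, h=3, p=-3), B2=E (e.g. g=-2, h=2, p=-3)
Answer: B7=T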